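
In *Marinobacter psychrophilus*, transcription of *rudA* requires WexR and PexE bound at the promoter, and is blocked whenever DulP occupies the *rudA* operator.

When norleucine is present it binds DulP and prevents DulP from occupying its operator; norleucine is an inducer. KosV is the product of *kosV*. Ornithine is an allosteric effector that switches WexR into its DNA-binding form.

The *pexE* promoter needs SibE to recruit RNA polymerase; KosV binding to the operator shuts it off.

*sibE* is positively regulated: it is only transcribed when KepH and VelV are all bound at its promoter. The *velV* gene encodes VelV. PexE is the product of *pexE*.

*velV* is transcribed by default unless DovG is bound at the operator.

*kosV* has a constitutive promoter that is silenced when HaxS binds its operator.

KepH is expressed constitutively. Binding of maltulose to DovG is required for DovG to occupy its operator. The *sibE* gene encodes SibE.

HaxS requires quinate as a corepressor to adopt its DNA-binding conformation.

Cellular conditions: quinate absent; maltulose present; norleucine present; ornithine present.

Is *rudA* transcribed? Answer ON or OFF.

Ornithine is present, so WexR is active.
Norleucine is present, so DulP is inactive.
KepH is produced constitutively and is active.
Maltulose is present, so DovG is active.
With repressor DovG bound, *velV* is not transcribed.
So VelV is not produced.
Required activator VelV is absent, so *sibE* is not transcribed.
So SibE is not produced.
Quinate is absent, so HaxS is inactive.
With no repressor bound, *kosV* is transcribed.
So KosV is produced and active.
With repressor KosV bound, *pexE* is not transcribed.
So PexE is not produced.
Required activator PexE is absent, so *rudA* is not transcribed.

OFF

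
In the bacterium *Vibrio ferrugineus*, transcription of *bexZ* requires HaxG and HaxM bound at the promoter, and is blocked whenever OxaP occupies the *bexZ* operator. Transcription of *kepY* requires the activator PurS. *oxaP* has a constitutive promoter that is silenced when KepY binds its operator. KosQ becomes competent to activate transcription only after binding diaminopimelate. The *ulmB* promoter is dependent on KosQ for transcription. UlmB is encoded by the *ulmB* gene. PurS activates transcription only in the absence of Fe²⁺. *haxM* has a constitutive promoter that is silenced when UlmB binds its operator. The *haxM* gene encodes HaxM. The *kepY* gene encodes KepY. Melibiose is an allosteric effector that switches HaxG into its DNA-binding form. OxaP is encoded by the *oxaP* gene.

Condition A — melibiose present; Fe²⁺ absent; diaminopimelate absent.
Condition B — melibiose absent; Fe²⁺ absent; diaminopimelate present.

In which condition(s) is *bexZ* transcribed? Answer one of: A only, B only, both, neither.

A only

Condition A:
Melibiose is present, so HaxG is active.
Fe²⁺ is absent, so PurS is active.
No repressor is bound and PurS is active, so *kepY* is transcribed.
So KepY is produced and active.
With repressor KepY bound, *oxaP* is not transcribed.
So OxaP is not produced.
Diaminopimelate is absent, so KosQ is inactive.
Required activator KosQ is absent, so *ulmB* is not transcribed.
So UlmB is not produced.
With no repressor bound, *haxM* is transcribed.
So HaxM is produced and active.
No repressor is bound and HaxG and HaxM are active, so *bexZ* is transcribed.
→ *bexZ* is ON in A.
Condition B:
Melibiose is absent, so HaxG is inactive.
Fe²⁺ is absent, so PurS is active.
No repressor is bound and PurS is active, so *kepY* is transcribed.
So KepY is produced and active.
With repressor KepY bound, *oxaP* is not transcribed.
So OxaP is not produced.
Diaminopimelate is present, so KosQ is active.
No repressor is bound and KosQ is active, so *ulmB* is transcribed.
So UlmB is produced and active.
With repressor UlmB bound, *haxM* is not transcribed.
So HaxM is not produced.
Required activator HaxG is absent, so *bexZ* is not transcribed.
→ *bexZ* is OFF in B.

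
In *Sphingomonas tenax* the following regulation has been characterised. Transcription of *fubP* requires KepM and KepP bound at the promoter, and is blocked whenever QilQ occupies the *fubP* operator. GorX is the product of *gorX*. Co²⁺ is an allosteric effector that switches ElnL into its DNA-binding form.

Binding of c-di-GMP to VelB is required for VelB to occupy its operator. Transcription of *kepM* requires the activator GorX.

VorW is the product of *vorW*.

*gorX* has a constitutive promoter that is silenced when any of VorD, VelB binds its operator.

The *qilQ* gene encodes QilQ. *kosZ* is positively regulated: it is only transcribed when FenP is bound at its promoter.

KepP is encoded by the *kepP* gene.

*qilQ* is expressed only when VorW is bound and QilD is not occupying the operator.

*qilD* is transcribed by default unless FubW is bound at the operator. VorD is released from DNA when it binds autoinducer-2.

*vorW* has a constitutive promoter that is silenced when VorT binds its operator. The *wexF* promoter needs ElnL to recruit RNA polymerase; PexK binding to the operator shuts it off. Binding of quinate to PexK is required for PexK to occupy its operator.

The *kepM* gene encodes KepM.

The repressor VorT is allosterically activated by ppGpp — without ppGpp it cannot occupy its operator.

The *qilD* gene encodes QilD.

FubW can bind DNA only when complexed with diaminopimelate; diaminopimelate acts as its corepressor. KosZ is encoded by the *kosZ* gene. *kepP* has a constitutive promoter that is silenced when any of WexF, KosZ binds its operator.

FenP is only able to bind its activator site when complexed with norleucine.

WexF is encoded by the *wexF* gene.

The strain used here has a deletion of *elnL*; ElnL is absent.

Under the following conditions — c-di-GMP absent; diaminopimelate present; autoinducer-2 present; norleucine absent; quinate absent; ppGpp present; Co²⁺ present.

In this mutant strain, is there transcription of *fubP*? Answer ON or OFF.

ON

ppGpp is present, so VorT is active.
With repressor VorT bound, *vorW* is not transcribed.
So VorW is not produced.
Diaminopimelate is present, so FubW is active.
With repressor FubW bound, *qilD* is not transcribed.
So QilD is not produced.
Required activator VorW is absent, so *qilQ* is not transcribed.
So QilQ is not produced.
Autoinducer-2 is present, so VorD is inactive.
c-di-GMP is absent, so VelB is inactive.
With no repressor bound, *gorX* is transcribed.
So GorX is produced and active.
No repressor is bound and GorX is active, so *kepM* is transcribed.
So KepM is produced and active.
Quinate is absent, so PexK is inactive.
ElnL is non-functional in this strain, so it has no effect.
Required activator ElnL is absent, so *wexF* is not transcribed.
So WexF is not produced.
Norleucine is absent, so FenP is inactive.
Required activator FenP is absent, so *kosZ* is not transcribed.
So KosZ is not produced.
With no repressor bound, *kepP* is transcribed.
So KepP is produced and active.
No repressor is bound and KepM and KepP are active, so *fubP* is transcribed.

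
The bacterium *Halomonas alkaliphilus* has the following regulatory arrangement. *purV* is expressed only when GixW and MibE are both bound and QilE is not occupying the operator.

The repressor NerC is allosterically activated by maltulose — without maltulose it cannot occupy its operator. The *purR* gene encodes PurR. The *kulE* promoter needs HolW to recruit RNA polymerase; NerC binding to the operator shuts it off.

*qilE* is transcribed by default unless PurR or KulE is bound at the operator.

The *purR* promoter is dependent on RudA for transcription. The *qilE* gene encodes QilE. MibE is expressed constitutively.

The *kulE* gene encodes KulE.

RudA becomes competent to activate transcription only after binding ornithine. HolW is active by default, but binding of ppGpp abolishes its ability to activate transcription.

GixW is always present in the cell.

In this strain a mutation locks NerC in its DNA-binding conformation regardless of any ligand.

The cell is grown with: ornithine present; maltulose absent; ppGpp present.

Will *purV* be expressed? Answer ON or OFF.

ON

GixW is produced constitutively and is active.
Ornithine is present, so RudA is active.
No repressor is bound and RudA is active, so *purR* is transcribed.
So PurR is produced and active.
ppGpp is present, so HolW is inactive.
NerC is constitutively active in this strain.
With repressor NerC bound, *kulE* is not transcribed.
So KulE is not produced.
With repressor PurR bound, *qilE* is not transcribed.
So QilE is not produced.
MibE is produced constitutively and is active.
No repressor is bound and GixW and MibE are active, so *purV* is transcribed.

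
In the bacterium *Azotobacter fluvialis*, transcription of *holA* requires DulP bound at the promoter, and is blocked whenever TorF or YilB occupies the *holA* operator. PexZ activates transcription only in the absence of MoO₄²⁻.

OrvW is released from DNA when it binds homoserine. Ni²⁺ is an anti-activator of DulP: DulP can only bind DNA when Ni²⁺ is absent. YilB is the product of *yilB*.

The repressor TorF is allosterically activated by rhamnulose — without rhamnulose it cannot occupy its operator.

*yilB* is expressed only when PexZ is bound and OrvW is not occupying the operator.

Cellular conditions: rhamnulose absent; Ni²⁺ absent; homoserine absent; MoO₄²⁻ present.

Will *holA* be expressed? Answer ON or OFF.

Rhamnulose is absent, so TorF is inactive.
MoO₄²⁻ is present, so PexZ is inactive.
Homoserine is absent, so OrvW is active.
With repressor OrvW bound, *yilB* is not transcribed.
So YilB is not produced.
Ni²⁺ is absent, so DulP is active.
No repressor is bound and DulP is active, so *holA* is transcribed.

ON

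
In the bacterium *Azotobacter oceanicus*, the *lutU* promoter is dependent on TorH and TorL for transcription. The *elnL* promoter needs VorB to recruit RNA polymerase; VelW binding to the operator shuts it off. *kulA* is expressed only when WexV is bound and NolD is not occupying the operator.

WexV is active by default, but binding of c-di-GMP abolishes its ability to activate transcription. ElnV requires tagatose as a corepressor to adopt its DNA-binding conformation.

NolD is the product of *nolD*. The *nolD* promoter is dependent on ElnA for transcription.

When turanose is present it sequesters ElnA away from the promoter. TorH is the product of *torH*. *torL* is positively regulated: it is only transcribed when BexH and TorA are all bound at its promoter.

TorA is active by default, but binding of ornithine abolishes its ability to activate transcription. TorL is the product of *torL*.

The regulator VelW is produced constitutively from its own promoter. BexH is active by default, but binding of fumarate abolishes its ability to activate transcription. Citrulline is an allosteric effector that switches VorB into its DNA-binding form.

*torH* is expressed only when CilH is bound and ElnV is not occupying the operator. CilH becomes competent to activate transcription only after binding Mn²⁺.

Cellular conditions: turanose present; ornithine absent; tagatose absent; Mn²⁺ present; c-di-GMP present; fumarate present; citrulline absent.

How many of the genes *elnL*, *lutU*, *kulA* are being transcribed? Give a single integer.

Citrulline is absent, so VorB is inactive.
VelW is produced constitutively and is active.
With repressor VelW bound, *elnL* is not transcribed.
→ *elnL* is OFF.
Tagatose is absent, so ElnV is inactive.
Mn²⁺ is present, so CilH is active.
No repressor is bound and CilH is active, so *torH* is transcribed.
So TorH is produced and active.
Fumarate is present, so BexH is inactive.
Ornithine is absent, so TorA is active.
Required activator BexH is absent, so *torL* is not transcribed.
So TorL is not produced.
Required activator TorL is absent, so *lutU* is not transcribed.
→ *lutU* is OFF.
Turanose is present, so ElnA is inactive.
Required activator ElnA is absent, so *nolD* is not transcribed.
So NolD is not produced.
c-di-GMP is present, so WexV is inactive.
Required activator WexV is absent, so *kulA* is not transcribed.
→ *kulA* is OFF.
0 of the 3 genes are transcribed.

0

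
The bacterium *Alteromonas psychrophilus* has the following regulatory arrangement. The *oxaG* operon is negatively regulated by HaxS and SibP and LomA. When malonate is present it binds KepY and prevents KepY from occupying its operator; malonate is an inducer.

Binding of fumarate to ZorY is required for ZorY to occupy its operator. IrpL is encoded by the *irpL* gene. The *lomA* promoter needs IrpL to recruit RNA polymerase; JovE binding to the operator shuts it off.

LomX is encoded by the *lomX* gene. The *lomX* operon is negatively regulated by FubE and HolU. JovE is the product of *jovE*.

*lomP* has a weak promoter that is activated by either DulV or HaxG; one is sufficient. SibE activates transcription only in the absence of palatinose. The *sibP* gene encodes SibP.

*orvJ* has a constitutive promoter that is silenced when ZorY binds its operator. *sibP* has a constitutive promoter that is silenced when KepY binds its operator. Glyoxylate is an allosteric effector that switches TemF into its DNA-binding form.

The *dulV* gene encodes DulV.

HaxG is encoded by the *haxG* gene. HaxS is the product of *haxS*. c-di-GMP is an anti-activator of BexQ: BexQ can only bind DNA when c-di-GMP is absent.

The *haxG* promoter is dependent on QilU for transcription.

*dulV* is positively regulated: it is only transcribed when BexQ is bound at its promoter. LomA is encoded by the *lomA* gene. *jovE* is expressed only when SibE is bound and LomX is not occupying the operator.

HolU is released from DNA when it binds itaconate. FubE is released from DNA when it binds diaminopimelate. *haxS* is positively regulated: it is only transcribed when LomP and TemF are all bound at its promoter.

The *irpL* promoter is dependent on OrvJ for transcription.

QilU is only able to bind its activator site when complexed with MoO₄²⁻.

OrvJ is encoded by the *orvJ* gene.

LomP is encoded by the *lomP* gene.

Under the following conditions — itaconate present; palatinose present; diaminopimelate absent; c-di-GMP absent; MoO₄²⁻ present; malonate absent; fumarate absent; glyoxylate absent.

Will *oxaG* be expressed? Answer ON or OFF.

OFF

c-di-GMP is absent, so BexQ is active.
No repressor is bound and BexQ is active, so *dulV* is transcribed.
So DulV is produced and active.
MoO₄²⁻ is present, so QilU is active.
No repressor is bound and QilU is active, so *haxG* is transcribed.
So HaxG is produced and active.
Activator DulV is present, so *lomP* is transcribed.
So LomP is produced and active.
Glyoxylate is absent, so TemF is inactive.
Required activator TemF is absent, so *haxS* is not transcribed.
So HaxS is not produced.
Malonate is absent, so KepY is active.
With repressor KepY bound, *sibP* is not transcribed.
So SibP is not produced.
Fumarate is absent, so ZorY is inactive.
With no repressor bound, *orvJ* is transcribed.
So OrvJ is produced and active.
No repressor is bound and OrvJ is active, so *irpL* is transcribed.
So IrpL is produced and active.
Palatinose is present, so SibE is inactive.
Diaminopimelate is absent, so FubE is active.
Itaconate is present, so HolU is inactive.
With repressor FubE bound, *lomX* is not transcribed.
So LomX is not produced.
Required activator SibE is absent, so *jovE* is not transcribed.
So JovE is not produced.
No repressor is bound and IrpL is active, so *lomA* is transcribed.
So LomA is produced and active.
With repressor LomA bound, *oxaG* is not transcribed.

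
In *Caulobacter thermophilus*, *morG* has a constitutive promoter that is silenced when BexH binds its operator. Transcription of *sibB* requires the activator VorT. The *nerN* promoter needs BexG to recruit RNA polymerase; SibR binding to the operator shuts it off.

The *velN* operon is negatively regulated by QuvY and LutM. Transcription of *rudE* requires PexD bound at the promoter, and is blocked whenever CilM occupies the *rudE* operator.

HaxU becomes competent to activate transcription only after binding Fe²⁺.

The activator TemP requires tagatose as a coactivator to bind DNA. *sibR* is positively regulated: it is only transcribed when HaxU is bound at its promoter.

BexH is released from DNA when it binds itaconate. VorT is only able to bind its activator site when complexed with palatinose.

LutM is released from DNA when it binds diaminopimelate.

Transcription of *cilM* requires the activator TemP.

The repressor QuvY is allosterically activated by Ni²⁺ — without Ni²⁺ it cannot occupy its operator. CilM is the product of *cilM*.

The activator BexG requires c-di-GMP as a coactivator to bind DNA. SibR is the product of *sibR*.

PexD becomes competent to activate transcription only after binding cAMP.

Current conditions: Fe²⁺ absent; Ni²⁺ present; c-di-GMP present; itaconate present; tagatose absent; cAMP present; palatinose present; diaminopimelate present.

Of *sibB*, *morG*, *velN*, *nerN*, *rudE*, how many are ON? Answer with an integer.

4

Palatinose is present, so VorT is active.
No repressor is bound and VorT is active, so *sibB* is transcribed.
→ *sibB* is ON.
Itaconate is present, so BexH is inactive.
With no repressor bound, *morG* is transcribed.
→ *morG* is ON.
Ni²⁺ is present, so QuvY is active.
Diaminopimelate is present, so LutM is inactive.
With repressor QuvY bound, *velN* is not transcribed.
→ *velN* is OFF.
Fe²⁺ is absent, so HaxU is inactive.
Required activator HaxU is absent, so *sibR* is not transcribed.
So SibR is not produced.
c-di-GMP is present, so BexG is active.
No repressor is bound and BexG is active, so *nerN* is transcribed.
→ *nerN* is ON.
Tagatose is absent, so TemP is inactive.
Required activator TemP is absent, so *cilM* is not transcribed.
So CilM is not produced.
cAMP is present, so PexD is active.
No repressor is bound and PexD is active, so *rudE* is transcribed.
→ *rudE* is ON.
4 of the 5 genes are transcribed.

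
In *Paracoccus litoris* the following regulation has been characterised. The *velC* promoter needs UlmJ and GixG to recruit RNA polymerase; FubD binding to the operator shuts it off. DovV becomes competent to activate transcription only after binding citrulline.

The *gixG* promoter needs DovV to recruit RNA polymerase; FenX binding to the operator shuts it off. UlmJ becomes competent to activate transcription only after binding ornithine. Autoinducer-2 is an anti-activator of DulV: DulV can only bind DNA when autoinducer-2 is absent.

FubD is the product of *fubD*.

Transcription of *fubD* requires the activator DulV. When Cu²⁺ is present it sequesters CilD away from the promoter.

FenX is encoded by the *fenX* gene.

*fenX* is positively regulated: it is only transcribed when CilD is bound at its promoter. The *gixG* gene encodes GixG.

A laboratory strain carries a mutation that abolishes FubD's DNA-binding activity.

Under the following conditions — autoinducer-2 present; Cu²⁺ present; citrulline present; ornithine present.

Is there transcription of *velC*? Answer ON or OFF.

ON

Ornithine is present, so UlmJ is active.
Cu²⁺ is present, so CilD is inactive.
Required activator CilD is absent, so *fenX* is not transcribed.
So FenX is not produced.
Citrulline is present, so DovV is active.
No repressor is bound and DovV is active, so *gixG* is transcribed.
So GixG is produced and active.
FubD is non-functional in this strain, so it has no effect.
No repressor is bound and UlmJ and GixG are active, so *velC* is transcribed.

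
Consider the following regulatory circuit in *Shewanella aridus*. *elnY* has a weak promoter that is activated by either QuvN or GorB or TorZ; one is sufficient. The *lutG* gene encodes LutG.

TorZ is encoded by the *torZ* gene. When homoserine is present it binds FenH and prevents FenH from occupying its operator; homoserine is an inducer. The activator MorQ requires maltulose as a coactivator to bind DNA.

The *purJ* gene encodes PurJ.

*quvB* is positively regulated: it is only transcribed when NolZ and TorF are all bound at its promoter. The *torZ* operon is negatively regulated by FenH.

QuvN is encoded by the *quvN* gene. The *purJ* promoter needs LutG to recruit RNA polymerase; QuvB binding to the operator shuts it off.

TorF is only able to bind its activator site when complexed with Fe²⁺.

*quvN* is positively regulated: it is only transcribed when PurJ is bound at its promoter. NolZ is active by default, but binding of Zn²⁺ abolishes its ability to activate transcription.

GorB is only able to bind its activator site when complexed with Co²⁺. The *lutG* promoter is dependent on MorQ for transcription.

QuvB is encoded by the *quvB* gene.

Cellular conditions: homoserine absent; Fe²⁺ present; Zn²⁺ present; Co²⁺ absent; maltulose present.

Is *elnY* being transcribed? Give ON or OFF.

Maltulose is present, so MorQ is active.
No repressor is bound and MorQ is active, so *lutG* is transcribed.
So LutG is produced and active.
Zn²⁺ is present, so NolZ is inactive.
Fe²⁺ is present, so TorF is active.
Required activator NolZ is absent, so *quvB* is not transcribed.
So QuvB is not produced.
No repressor is bound and LutG is active, so *purJ* is transcribed.
So PurJ is produced and active.
No repressor is bound and PurJ is active, so *quvN* is transcribed.
So QuvN is produced and active.
Co²⁺ is absent, so GorB is inactive.
Homoserine is absent, so FenH is active.
With repressor FenH bound, *torZ* is not transcribed.
So TorZ is not produced.
Activator QuvN is present, so *elnY* is transcribed.

ON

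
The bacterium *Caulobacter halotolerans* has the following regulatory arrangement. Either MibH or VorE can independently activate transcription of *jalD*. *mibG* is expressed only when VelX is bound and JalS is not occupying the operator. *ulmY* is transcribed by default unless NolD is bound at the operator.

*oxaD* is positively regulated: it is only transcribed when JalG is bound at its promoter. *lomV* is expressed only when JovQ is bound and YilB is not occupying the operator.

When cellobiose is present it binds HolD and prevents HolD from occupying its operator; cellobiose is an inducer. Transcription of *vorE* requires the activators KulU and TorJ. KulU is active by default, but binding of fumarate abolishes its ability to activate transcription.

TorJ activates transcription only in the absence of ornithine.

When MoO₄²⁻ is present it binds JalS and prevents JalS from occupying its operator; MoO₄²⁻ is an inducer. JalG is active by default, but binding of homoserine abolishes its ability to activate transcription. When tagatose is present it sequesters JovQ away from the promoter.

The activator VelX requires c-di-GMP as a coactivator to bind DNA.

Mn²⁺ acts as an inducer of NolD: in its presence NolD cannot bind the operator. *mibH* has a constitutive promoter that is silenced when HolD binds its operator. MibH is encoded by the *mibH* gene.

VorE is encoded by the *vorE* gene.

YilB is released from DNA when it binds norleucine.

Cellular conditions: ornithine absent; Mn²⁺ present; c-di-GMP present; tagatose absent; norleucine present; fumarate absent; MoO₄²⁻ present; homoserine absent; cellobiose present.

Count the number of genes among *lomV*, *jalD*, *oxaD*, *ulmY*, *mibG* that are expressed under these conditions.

Norleucine is present, so YilB is inactive.
Tagatose is absent, so JovQ is active.
No repressor is bound and JovQ is active, so *lomV* is transcribed.
→ *lomV* is ON.
Cellobiose is present, so HolD is inactive.
With no repressor bound, *mibH* is transcribed.
So MibH is produced and active.
Fumarate is absent, so KulU is active.
Ornithine is absent, so TorJ is active.
No repressor is bound and KulU and TorJ are active, so *vorE* is transcribed.
So VorE is produced and active.
Activator MibH is present, so *jalD* is transcribed.
→ *jalD* is ON.
Homoserine is absent, so JalG is active.
No repressor is bound and JalG is active, so *oxaD* is transcribed.
→ *oxaD* is ON.
Mn²⁺ is present, so NolD is inactive.
With no repressor bound, *ulmY* is transcribed.
→ *ulmY* is ON.
c-di-GMP is present, so VelX is active.
MoO₄²⁻ is present, so JalS is inactive.
No repressor is bound and VelX is active, so *mibG* is transcribed.
→ *mibG* is ON.
5 of the 5 genes are transcribed.

5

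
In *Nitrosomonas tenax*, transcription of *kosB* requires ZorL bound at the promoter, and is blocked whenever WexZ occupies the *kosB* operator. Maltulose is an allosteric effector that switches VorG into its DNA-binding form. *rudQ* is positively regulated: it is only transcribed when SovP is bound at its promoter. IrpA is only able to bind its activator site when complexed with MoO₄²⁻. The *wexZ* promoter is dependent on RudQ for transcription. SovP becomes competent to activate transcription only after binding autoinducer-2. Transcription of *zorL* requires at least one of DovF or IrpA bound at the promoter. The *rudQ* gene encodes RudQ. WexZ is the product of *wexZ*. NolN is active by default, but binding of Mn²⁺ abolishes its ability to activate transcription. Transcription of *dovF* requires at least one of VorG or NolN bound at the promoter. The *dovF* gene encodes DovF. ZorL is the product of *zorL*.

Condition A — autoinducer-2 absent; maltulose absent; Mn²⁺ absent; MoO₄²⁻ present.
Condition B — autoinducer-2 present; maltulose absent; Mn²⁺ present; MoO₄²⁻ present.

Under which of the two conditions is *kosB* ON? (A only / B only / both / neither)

A only

Condition A:
Autoinducer-2 is absent, so SovP is inactive.
Required activator SovP is absent, so *rudQ* is not transcribed.
So RudQ is not produced.
Required activator RudQ is absent, so *wexZ* is not transcribed.
So WexZ is not produced.
Maltulose is absent, so VorG is inactive.
Mn²⁺ is absent, so NolN is active.
Activator NolN is present, so *dovF* is transcribed.
So DovF is produced and active.
MoO₄²⁻ is present, so IrpA is active.
Activator DovF is present, so *zorL* is transcribed.
So ZorL is produced and active.
No repressor is bound and ZorL is active, so *kosB* is transcribed.
→ *kosB* is ON in A.
Condition B:
Autoinducer-2 is present, so SovP is active.
No repressor is bound and SovP is active, so *rudQ* is transcribed.
So RudQ is produced and active.
No repressor is bound and RudQ is active, so *wexZ* is transcribed.
So WexZ is produced and active.
Maltulose is absent, so VorG is inactive.
Mn²⁺ is present, so NolN is inactive.
No activator is available at the *dovF* promoter, so *dovF* is not transcribed.
So DovF is not produced.
MoO₄²⁻ is present, so IrpA is active.
Activator IrpA is present, so *zorL* is transcribed.
So ZorL is produced and active.
With repressor WexZ bound, *kosB* is not transcribed.
→ *kosB* is OFF in B.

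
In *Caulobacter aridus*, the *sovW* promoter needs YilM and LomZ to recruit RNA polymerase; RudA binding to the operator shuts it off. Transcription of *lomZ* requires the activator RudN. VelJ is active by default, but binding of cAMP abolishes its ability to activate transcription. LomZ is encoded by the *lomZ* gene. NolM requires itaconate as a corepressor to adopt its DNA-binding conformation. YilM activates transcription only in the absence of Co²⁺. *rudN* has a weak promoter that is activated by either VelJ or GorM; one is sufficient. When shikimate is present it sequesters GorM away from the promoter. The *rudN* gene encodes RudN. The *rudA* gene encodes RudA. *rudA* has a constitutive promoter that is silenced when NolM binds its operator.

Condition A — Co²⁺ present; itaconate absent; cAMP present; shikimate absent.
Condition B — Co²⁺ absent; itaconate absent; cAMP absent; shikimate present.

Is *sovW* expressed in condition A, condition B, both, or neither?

neither

Condition A:
Co²⁺ is present, so YilM is inactive.
Itaconate is absent, so NolM is inactive.
With no repressor bound, *rudA* is transcribed.
So RudA is produced and active.
cAMP is present, so VelJ is inactive.
Shikimate is absent, so GorM is active.
Activator GorM is present, so *rudN* is transcribed.
So RudN is produced and active.
No repressor is bound and RudN is active, so *lomZ* is transcribed.
So LomZ is produced and active.
With repressor RudA bound, *sovW* is not transcribed.
→ *sovW* is OFF in A.
Condition B:
Co²⁺ is absent, so YilM is active.
Itaconate is absent, so NolM is inactive.
With no repressor bound, *rudA* is transcribed.
So RudA is produced and active.
cAMP is absent, so VelJ is active.
Shikimate is present, so GorM is inactive.
Activator VelJ is present, so *rudN* is transcribed.
So RudN is produced and active.
No repressor is bound and RudN is active, so *lomZ* is transcribed.
So LomZ is produced and active.
With repressor RudA bound, *sovW* is not transcribed.
→ *sovW* is OFF in B.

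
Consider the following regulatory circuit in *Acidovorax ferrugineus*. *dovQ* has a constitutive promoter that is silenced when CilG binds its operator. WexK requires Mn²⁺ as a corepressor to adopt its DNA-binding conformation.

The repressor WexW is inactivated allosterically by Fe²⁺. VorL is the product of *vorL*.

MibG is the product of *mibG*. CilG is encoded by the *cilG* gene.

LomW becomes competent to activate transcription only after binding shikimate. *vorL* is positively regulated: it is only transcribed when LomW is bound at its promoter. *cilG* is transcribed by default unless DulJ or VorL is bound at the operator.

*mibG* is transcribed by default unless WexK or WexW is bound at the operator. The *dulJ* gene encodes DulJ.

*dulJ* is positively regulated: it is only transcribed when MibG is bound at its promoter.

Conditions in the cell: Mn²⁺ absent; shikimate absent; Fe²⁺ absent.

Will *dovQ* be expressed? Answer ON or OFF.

OFF

Mn²⁺ is absent, so WexK is inactive.
Fe²⁺ is absent, so WexW is active.
With repressor WexW bound, *mibG* is not transcribed.
So MibG is not produced.
Required activator MibG is absent, so *dulJ* is not transcribed.
So DulJ is not produced.
Shikimate is absent, so LomW is inactive.
Required activator LomW is absent, so *vorL* is not transcribed.
So VorL is not produced.
With no repressor bound, *cilG* is transcribed.
So CilG is produced and active.
With repressor CilG bound, *dovQ* is not transcribed.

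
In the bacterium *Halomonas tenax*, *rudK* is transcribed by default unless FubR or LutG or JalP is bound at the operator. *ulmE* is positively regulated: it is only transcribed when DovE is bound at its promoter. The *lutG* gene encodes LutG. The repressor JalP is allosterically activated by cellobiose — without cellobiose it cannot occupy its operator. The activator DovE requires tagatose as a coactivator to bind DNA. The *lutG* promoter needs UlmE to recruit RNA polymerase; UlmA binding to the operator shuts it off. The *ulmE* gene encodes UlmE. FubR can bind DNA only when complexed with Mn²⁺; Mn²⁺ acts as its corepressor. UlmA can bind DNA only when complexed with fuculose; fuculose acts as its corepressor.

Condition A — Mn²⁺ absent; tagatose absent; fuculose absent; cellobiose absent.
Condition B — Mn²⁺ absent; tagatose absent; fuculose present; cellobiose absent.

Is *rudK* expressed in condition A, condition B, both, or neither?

both

Condition A:
Mn²⁺ is absent, so FubR is inactive.
Tagatose is absent, so DovE is inactive.
Required activator DovE is absent, so *ulmE* is not transcribed.
So UlmE is not produced.
Fuculose is absent, so UlmA is inactive.
Required activator UlmE is absent, so *lutG* is not transcribed.
So LutG is not produced.
Cellobiose is absent, so JalP is inactive.
With no repressor bound, *rudK* is transcribed.
→ *rudK* is ON in A.
Condition B:
Mn²⁺ is absent, so FubR is inactive.
Tagatose is absent, so DovE is inactive.
Required activator DovE is absent, so *ulmE* is not transcribed.
So UlmE is not produced.
Fuculose is present, so UlmA is active.
With repressor UlmA bound, *lutG* is not transcribed.
So LutG is not produced.
Cellobiose is absent, so JalP is inactive.
With no repressor bound, *rudK* is transcribed.
→ *rudK* is ON in B.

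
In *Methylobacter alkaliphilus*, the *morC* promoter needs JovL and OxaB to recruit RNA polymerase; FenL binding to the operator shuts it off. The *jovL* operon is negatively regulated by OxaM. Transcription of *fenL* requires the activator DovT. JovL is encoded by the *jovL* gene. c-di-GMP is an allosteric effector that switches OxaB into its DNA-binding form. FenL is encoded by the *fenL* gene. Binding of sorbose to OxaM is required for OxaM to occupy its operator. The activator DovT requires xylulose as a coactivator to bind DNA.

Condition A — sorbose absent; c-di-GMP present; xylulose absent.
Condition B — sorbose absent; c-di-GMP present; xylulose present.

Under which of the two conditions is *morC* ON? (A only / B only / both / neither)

Condition A:
Sorbose is absent, so OxaM is inactive.
With no repressor bound, *jovL* is transcribed.
So JovL is produced and active.
c-di-GMP is present, so OxaB is active.
Xylulose is absent, so DovT is inactive.
Required activator DovT is absent, so *fenL* is not transcribed.
So FenL is not produced.
No repressor is bound and JovL and OxaB are active, so *morC* is transcribed.
→ *morC* is ON in A.
Condition B:
Sorbose is absent, so OxaM is inactive.
With no repressor bound, *jovL* is transcribed.
So JovL is produced and active.
c-di-GMP is present, so OxaB is active.
Xylulose is present, so DovT is active.
No repressor is bound and DovT is active, so *fenL* is transcribed.
So FenL is produced and active.
With repressor FenL bound, *morC* is not transcribed.
→ *morC* is OFF in B.

A only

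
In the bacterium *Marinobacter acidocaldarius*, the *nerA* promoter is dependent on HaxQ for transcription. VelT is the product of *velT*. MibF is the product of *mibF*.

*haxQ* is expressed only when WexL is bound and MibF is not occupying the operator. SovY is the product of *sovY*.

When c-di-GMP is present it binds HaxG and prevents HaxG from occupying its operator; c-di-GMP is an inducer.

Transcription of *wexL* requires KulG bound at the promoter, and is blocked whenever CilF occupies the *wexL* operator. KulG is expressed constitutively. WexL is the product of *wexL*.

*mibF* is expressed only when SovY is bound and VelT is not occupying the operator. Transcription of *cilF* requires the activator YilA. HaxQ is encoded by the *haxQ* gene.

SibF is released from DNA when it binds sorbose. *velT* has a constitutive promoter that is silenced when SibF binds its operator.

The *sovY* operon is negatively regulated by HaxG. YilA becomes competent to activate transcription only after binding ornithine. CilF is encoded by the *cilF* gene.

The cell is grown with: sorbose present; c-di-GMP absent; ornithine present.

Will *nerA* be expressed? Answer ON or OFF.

OFF

Ornithine is present, so YilA is active.
No repressor is bound and YilA is active, so *cilF* is transcribed.
So CilF is produced and active.
KulG is produced constitutively and is active.
With repressor CilF bound, *wexL* is not transcribed.
So WexL is not produced.
c-di-GMP is absent, so HaxG is active.
With repressor HaxG bound, *sovY* is not transcribed.
So SovY is not produced.
Sorbose is present, so SibF is inactive.
With no repressor bound, *velT* is transcribed.
So VelT is produced and active.
With repressor VelT bound, *mibF* is not transcribed.
So MibF is not produced.
Required activator WexL is absent, so *haxQ* is not transcribed.
So HaxQ is not produced.
Required activator HaxQ is absent, so *nerA* is not transcribed.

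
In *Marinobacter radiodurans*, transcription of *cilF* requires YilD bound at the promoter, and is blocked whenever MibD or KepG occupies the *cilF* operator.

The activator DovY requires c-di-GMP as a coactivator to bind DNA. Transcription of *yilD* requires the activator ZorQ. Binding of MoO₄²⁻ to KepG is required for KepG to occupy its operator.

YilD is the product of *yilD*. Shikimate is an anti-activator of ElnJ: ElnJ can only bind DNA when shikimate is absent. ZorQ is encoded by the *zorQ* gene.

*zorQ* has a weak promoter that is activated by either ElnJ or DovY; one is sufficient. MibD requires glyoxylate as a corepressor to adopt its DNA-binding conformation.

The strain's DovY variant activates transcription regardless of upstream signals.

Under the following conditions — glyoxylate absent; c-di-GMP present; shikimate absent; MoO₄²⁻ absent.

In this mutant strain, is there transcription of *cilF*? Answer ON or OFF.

ON

Shikimate is absent, so ElnJ is active.
DovY is constitutively active in this strain.
Activator ElnJ is present, so *zorQ* is transcribed.
So ZorQ is produced and active.
No repressor is bound and ZorQ is active, so *yilD* is transcribed.
So YilD is produced and active.
Glyoxylate is absent, so MibD is inactive.
MoO₄²⁻ is absent, so KepG is inactive.
No repressor is bound and YilD is active, so *cilF* is transcribed.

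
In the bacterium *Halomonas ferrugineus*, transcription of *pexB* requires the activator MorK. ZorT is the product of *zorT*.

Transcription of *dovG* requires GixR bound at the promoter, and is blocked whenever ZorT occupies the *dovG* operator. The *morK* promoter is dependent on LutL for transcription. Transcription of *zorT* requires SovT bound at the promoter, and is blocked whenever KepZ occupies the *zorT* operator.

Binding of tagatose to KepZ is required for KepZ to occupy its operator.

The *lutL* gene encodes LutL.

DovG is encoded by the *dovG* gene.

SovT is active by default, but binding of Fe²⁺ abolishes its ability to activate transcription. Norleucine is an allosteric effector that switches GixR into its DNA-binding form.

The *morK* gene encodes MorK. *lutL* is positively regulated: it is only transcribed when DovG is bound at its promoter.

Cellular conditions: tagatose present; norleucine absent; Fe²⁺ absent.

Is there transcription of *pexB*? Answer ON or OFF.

Fe²⁺ is absent, so SovT is active.
Tagatose is present, so KepZ is active.
With repressor KepZ bound, *zorT* is not transcribed.
So ZorT is not produced.
Norleucine is absent, so GixR is inactive.
Required activator GixR is absent, so *dovG* is not transcribed.
So DovG is not produced.
Required activator DovG is absent, so *lutL* is not transcribed.
So LutL is not produced.
Required activator LutL is absent, so *morK* is not transcribed.
So MorK is not produced.
Required activator MorK is absent, so *pexB* is not transcribed.

OFF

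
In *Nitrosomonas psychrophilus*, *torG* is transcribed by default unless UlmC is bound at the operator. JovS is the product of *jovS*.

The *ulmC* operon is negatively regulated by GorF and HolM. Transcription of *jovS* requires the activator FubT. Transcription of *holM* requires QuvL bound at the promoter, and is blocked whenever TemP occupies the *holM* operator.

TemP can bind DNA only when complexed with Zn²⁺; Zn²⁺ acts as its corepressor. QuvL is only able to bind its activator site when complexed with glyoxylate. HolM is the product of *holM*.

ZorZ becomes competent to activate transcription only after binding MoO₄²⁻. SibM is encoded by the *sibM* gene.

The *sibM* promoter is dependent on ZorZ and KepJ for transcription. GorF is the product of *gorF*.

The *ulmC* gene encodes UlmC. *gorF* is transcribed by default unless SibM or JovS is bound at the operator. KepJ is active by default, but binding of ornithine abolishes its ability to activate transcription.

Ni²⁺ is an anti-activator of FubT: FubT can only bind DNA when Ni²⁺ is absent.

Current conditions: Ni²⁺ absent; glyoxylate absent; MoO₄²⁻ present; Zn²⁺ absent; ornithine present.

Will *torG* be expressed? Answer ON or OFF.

OFF

MoO₄²⁻ is present, so ZorZ is active.
Ornithine is present, so KepJ is inactive.
Required activator KepJ is absent, so *sibM* is not transcribed.
So SibM is not produced.
Ni²⁺ is absent, so FubT is active.
No repressor is bound and FubT is active, so *jovS* is transcribed.
So JovS is produced and active.
With repressor JovS bound, *gorF* is not transcribed.
So GorF is not produced.
Glyoxylate is absent, so QuvL is inactive.
Zn²⁺ is absent, so TemP is inactive.
Required activator QuvL is absent, so *holM* is not transcribed.
So HolM is not produced.
With no repressor bound, *ulmC* is transcribed.
So UlmC is produced and active.
With repressor UlmC bound, *torG* is not transcribed.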